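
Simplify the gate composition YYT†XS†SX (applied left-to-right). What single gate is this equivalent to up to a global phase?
T†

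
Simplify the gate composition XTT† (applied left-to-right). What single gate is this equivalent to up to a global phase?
X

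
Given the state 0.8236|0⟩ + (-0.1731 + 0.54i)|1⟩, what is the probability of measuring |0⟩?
0.6783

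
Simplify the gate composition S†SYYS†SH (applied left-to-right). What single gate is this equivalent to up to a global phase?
H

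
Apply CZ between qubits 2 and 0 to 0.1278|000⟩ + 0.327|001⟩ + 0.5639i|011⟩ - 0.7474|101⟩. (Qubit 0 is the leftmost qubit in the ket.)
0.1278|000⟩ + 0.327|001⟩ + 0.5639i|011⟩ + 0.7474|101⟩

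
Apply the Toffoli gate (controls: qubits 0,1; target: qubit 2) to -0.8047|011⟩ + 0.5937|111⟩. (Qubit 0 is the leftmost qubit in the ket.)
-0.8047|011⟩ + 0.5937|110⟩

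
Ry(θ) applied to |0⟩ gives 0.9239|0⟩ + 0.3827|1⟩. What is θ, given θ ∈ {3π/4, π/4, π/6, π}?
π/4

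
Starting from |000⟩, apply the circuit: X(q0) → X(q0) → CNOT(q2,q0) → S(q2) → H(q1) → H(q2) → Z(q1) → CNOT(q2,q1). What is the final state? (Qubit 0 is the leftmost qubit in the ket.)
1/2|000⟩ - 1/2|001⟩ - 1/2|010⟩ + 1/2|011⟩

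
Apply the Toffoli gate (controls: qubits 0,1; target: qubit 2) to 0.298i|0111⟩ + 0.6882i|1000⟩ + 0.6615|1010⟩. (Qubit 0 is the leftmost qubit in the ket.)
0.298i|0111⟩ + 0.6882i|1000⟩ + 0.6615|1010⟩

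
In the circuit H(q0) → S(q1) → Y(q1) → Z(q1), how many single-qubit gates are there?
4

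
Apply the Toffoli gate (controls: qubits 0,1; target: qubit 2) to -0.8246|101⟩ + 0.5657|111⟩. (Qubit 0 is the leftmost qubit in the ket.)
-0.8246|101⟩ + 0.5657|110⟩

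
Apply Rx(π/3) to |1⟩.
-(1/2)i|0⟩ + 0.866|1⟩

Rx(π/3) = [[cos(θ/2), −i·sin(θ/2)], [−i·sin(θ/2), cos(θ/2)]]; θ = π/3, cos(θ/2) ≈ 0.866025, sin(θ/2) ≈ 0.5.
With a = amp(|0⟩) = 0 and b = amp(|1⟩) = 1:
new amp(|0⟩) = (0.866025)·a + (-0.5i)·b = -(1/2)i
new amp(|1⟩) = (-0.5i)·a + (0.866025)·b = 0.866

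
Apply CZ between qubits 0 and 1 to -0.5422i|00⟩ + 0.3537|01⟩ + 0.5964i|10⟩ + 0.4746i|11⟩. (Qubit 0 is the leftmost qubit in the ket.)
-0.5422i|00⟩ + 0.3537|01⟩ + 0.5964i|10⟩ - 0.4746i|11⟩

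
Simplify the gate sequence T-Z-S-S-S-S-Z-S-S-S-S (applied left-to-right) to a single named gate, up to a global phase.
T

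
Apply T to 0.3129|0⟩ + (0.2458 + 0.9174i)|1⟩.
0.3129|0⟩ + (-0.4749 + 0.8225i)|1⟩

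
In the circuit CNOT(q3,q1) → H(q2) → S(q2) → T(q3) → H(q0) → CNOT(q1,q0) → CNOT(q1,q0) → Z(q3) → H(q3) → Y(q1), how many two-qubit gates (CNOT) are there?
3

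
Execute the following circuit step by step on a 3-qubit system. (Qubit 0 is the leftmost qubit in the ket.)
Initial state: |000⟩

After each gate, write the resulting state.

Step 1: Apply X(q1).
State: |010⟩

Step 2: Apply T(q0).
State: |010⟩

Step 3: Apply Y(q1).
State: -i|000⟩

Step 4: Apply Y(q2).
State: |001⟩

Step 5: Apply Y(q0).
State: i|101⟩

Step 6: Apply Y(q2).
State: |100⟩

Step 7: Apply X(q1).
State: |110⟩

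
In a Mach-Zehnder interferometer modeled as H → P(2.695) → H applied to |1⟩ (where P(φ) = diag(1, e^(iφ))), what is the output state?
(0.951 - 0.2159i)|0⟩ + (0.04904 + 0.2159i)|1⟩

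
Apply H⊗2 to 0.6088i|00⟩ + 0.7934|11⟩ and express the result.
(0.3967 + 0.3044i)|00⟩ + (-0.3967 + 0.3044i)|01⟩ + (-0.3967 + 0.3044i)|10⟩ + (0.3967 + 0.3044i)|11⟩

H⊗2 gives amp(|y⟩) = (1/2) Σ_x (−1)^(x·y) amp(|x⟩), where x·y is the number of positions in which both x and y have a 1.
|00⟩: (0.6088i + 0.7934)/2 = (0.3967 + 0.3044i)
|01⟩: (0.6088i - 0.7934)/2 = (-0.3967 + 0.3044i)
|10⟩: (0.6088i - 0.7934)/2 = (-0.3967 + 0.3044i)
|11⟩: (0.6088i + 0.7934)/2 = (0.3967 + 0.3044i)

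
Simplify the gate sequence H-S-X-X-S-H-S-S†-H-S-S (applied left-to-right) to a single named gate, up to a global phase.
H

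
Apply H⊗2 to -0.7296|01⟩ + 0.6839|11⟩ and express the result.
-0.02285|00⟩ + 0.02285|01⟩ - 0.7068|10⟩ + 0.7068|11⟩

H⊗2 gives amp(|y⟩) = (1/2) Σ_x (−1)^(x·y) amp(|x⟩), where x·y is the number of positions in which both x and y have a 1.
|00⟩: (-0.7296 + 0.6839)/2 = -0.02285
|01⟩: (0.7296 - 0.6839)/2 = 0.02285
|10⟩: (-0.7296 - 0.6839)/2 = -0.7068
|11⟩: (0.7296 + 0.6839)/2 = 0.7068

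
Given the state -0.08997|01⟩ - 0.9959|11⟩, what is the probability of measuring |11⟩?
0.9918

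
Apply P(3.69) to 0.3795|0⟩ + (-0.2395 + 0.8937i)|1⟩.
0.3795|0⟩ + (0.6703 - 0.6378i)|1⟩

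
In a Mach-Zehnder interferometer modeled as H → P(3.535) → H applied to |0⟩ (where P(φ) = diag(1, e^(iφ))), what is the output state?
(0.0382 - 0.1917i)|0⟩ + (0.9618 + 0.1917i)|1⟩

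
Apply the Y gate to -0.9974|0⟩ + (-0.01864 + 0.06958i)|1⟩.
(0.06958 + 0.01864i)|0⟩ - 0.9974i|1⟩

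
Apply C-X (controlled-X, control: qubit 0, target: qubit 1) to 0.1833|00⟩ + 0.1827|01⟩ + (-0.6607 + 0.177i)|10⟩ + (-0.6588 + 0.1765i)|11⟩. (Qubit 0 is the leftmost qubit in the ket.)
0.1833|00⟩ + 0.1827|01⟩ + (-0.6588 + 0.1765i)|10⟩ + (-0.6607 + 0.177i)|11⟩

C-X leaves the control-|0⟩ kets |00⟩, |01⟩ unchanged and applies X to qubit 1 on the control-|1⟩ pair (|10⟩, |11⟩).
X = [[0, 1], [1, 0]].
With a = amp(|10⟩) = (-0.6607 + 0.177i) and b = amp(|11⟩) = (-0.6588 + 0.1765i):
new amp(|10⟩) = (1)·b = (-0.6588 + 0.1765i)
new amp(|11⟩) = (1)·a = (-0.6607 + 0.177i)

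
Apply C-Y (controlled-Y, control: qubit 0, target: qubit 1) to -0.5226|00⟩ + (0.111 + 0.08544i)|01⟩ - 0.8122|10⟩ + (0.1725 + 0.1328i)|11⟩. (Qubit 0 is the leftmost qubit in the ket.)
-0.5226|00⟩ + (0.111 + 0.08544i)|01⟩ + (0.1328 - 0.1725i)|10⟩ - 0.8122i|11⟩

C-Y leaves the control-|0⟩ kets |00⟩, |01⟩ unchanged and applies Y to qubit 1 on the control-|1⟩ pair (|10⟩, |11⟩).
Y = [[0, -i], [i, 0]].
With a = amp(|10⟩) = -0.8122 and b = amp(|11⟩) = (0.1725 + 0.1328i):
new amp(|10⟩) = (-i)·b = (0.1328 - 0.1725i)
new amp(|11⟩) = (i)·a = -0.8122i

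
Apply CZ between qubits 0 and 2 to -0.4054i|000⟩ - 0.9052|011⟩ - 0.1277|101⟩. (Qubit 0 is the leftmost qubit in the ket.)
-0.4054i|000⟩ - 0.9052|011⟩ + 0.1277|101⟩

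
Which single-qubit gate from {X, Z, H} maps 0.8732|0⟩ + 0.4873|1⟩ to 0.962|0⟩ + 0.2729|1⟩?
H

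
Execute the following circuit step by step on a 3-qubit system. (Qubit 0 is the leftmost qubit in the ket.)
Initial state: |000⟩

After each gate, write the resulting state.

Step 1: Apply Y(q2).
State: i|001⟩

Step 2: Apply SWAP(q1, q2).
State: i|010⟩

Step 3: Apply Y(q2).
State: -|011⟩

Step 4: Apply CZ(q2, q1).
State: |011⟩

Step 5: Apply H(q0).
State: 1/√2|011⟩ + 1/√2|111⟩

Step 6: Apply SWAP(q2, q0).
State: 1/√2|110⟩ + 1/√2|111⟩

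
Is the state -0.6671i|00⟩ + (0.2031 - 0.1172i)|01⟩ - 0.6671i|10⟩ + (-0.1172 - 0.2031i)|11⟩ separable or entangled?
Entangled

Writing the state as a|00⟩ + b|01⟩ + c|10⟩ + d|11⟩, it is a product state iff ad − bc = 0.
Here (a, b, c, d) = (-0.6671i, (0.2031 - 0.1172i), -0.6671i, (-0.1172 - 0.2031i)): ad − bc = (-0.6671i)(-0.1172 - 0.2031i) − (0.2031 - 0.1172i)(-0.6671i) = (-0.0573 + 0.2137i) ≠ 0, so the state is entangled.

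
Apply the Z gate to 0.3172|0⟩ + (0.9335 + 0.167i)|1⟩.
0.3172|0⟩ + (-0.9335 - 0.167i)|1⟩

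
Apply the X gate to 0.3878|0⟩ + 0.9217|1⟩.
0.9217|0⟩ + 0.3878|1⟩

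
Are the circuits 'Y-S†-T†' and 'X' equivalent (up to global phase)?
No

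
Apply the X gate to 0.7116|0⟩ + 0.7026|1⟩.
0.7026|0⟩ + 0.7116|1⟩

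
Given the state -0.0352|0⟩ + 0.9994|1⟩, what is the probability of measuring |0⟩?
0.001239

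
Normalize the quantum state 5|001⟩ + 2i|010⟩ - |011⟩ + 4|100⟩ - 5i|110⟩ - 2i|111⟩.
1/√3|001⟩ + 0.2309i|010⟩ - 0.1155|011⟩ + 0.4619|100⟩ - (1/√3)i|110⟩ - 0.2309i|111⟩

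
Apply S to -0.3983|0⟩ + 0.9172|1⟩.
-0.3983|0⟩ + 0.9172i|1⟩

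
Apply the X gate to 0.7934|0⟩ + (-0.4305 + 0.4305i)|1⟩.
(-0.4305 + 0.4305i)|0⟩ + 0.7934|1⟩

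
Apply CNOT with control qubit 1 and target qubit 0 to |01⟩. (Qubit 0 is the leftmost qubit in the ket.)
|11⟩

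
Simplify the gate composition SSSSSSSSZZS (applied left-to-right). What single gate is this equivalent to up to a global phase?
S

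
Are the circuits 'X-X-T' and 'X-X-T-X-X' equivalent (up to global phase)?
Yes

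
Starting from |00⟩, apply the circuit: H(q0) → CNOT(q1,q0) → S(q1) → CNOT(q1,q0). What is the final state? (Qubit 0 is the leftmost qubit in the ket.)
1/√2|00⟩ + 1/√2|10⟩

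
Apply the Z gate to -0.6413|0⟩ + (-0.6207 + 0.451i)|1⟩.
-0.6413|0⟩ + (0.6207 - 0.451i)|1⟩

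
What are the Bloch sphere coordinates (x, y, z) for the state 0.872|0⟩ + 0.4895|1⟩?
(0.8537, 0, 0.5208)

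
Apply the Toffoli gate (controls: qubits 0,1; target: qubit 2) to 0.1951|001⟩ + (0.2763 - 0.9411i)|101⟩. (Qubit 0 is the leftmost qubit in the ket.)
0.1951|001⟩ + (0.2763 - 0.9411i)|101⟩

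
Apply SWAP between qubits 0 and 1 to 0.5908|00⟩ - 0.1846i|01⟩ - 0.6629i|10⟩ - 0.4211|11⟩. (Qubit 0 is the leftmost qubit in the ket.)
0.5908|00⟩ - 0.6629i|01⟩ - 0.1846i|10⟩ - 0.4211|11⟩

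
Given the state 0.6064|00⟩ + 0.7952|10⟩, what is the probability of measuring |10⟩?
0.6323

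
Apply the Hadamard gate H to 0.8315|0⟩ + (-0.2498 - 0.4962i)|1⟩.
(0.4113 - 0.3509i)|0⟩ + (0.7646 + 0.3509i)|1⟩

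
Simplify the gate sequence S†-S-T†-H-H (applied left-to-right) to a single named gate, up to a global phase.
T†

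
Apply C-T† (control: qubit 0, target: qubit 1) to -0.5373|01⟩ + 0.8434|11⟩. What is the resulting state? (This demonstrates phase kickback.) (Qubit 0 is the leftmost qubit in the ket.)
-0.5373|01⟩ + (0.5964 - 0.5964i)|11⟩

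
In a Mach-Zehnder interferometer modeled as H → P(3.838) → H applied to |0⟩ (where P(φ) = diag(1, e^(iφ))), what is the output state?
(0.1164 - 0.3207i)|0⟩ + (0.8836 + 0.3207i)|1⟩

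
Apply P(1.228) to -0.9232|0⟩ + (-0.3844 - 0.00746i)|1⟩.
-0.9232|0⟩ + (-0.1222 - 0.3645i)|1⟩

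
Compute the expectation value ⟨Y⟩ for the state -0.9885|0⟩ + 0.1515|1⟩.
0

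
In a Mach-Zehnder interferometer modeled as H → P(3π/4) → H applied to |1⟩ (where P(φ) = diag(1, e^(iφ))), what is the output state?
(0.8536 - (1/√8)i)|0⟩ + (0.1464 + (1/√8)i)|1⟩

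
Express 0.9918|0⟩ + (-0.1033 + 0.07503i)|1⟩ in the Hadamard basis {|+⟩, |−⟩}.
(0.6283 + 0.05305i)|+⟩ + (0.7744 - 0.05305i)|−⟩

With |ψ⟩ = α|0⟩ + β|1⟩, the Hadamard-basis coefficients are ⟨+|ψ⟩ = (α + β)/√2 and ⟨−|ψ⟩ = (α − β)/√2.
Here α = 0.9918, β = (-0.1033 + 0.07503i): (α + β)/√2 = (0.6283 + 0.05305i), (α − β)/√2 = (0.7744 - 0.05305i).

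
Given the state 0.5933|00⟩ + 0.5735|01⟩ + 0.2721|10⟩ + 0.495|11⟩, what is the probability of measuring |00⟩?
0.352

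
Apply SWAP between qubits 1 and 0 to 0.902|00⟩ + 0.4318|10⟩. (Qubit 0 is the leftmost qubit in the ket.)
0.902|00⟩ + 0.4318|01⟩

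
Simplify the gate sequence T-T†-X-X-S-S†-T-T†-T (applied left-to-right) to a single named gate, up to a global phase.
T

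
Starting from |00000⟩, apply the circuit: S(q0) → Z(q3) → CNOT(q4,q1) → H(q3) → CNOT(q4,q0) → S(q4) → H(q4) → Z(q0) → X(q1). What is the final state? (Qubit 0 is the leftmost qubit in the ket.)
1/2|01000⟩ + 1/2|01001⟩ + 1/2|01010⟩ + 1/2|01011⟩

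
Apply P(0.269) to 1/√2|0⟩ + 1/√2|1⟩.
1/√2|0⟩ + (0.6817 + 0.1879i)|1⟩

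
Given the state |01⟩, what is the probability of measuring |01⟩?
1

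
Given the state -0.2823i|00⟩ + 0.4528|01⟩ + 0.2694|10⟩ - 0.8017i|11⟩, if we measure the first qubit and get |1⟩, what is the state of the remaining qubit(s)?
0.3185|0⟩ - 0.9479i|1⟩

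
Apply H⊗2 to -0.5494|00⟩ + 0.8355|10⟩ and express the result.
0.1431|00⟩ + 0.1431|01⟩ - 0.6925|10⟩ - 0.6925|11⟩

H⊗2 gives amp(|y⟩) = (1/2) Σ_x (−1)^(x·y) amp(|x⟩), where x·y is the number of positions in which both x and y have a 1.
|00⟩: (-0.5494 + 0.8355)/2 = 0.1431
|01⟩: (-0.5494 + 0.8355)/2 = 0.1431
|10⟩: (-0.5494 - 0.8355)/2 = -0.6925
|11⟩: (-0.5494 - 0.8355)/2 = -0.6925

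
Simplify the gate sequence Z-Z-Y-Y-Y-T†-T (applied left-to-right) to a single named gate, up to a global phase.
Y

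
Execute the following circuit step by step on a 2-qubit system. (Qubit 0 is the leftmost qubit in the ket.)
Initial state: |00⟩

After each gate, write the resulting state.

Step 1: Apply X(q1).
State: |01⟩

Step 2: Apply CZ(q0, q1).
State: |01⟩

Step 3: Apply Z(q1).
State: -|01⟩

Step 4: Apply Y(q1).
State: i|00⟩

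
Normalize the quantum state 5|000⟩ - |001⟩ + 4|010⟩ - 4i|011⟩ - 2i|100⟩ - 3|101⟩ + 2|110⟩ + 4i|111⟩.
0.5241|000⟩ - 0.1048|001⟩ + 0.4193|010⟩ - 0.4193i|011⟩ - 0.2097i|100⟩ - 0.3145|101⟩ + 0.2097|110⟩ + 0.4193i|111⟩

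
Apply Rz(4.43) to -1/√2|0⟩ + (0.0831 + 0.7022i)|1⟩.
(0.4247 + 0.5654i)|0⟩ + (-0.6114 - 0.3553i)|1⟩

Rz(4.43) = [[e^(−iθ/2), 0], [0, e^(iθ/2)]] with e^(±iθ/2) = cos(θ/2) ± i·sin(θ/2); θ = 4.43, cos(θ/2) ≈ -0.600562, sin(θ/2) ≈ 0.799578.
With a = amp(|0⟩) = -1/√2 and b = amp(|1⟩) = (0.0831 + 0.7022i):
new amp(|0⟩) = (-0.600562 - 0.799578i)·a = (0.4247 + 0.5654i)
new amp(|1⟩) = (-0.600562 + 0.799578i)·b = (-0.6114 - 0.3553i)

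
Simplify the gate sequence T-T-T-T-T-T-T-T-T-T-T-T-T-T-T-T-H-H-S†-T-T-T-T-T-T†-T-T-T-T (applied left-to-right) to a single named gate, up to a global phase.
S†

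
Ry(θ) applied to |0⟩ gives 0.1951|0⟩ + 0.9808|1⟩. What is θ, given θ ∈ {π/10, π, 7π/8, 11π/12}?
7π/8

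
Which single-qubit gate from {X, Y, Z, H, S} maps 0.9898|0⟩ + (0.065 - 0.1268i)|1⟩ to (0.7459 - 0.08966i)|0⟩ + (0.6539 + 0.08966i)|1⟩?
H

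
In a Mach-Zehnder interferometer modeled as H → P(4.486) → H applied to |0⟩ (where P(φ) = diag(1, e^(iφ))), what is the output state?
(0.3878 - 0.4872i)|0⟩ + (0.6122 + 0.4872i)|1⟩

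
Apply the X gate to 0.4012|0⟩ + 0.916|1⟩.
0.916|0⟩ + 0.4012|1⟩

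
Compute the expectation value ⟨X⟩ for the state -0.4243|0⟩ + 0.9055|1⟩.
-0.7684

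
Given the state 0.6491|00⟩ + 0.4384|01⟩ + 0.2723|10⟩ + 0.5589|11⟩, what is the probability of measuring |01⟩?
0.1922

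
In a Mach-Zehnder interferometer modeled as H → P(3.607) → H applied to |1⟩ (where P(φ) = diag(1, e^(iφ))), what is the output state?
(0.9468 + 0.2244i)|0⟩ + (0.05318 - 0.2244i)|1⟩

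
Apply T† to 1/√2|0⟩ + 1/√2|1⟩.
1/√2|0⟩ + (1/2 - (1/2)i)|1⟩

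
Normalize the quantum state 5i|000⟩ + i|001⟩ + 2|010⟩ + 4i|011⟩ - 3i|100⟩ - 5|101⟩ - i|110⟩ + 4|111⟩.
0.5077i|000⟩ + 0.1015i|001⟩ + 0.2031|010⟩ + 0.4061i|011⟩ - 0.3046i|100⟩ - 0.5077|101⟩ - 0.1015i|110⟩ + 0.4061|111⟩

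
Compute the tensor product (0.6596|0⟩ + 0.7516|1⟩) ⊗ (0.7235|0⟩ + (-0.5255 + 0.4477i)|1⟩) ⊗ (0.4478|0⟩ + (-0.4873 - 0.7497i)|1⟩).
0.2137|000⟩ + (-0.2325 - 0.3578i)|001⟩ + (-0.1552 + 0.1322i)|010⟩ + (0.3903 + 0.116i)|011⟩ + 0.2435|100⟩ + (-0.265 - 0.4077i)|101⟩ + (-0.1769 + 0.1507i)|110⟩ + (0.4447 + 0.1321i)|111⟩

amp(|b₁b₂…⟩) = product of the factor amplitudes for bits b₁, b₂, …; only kets whose every factor amplitude is nonzero survive.
|000⟩: (0.6596)(0.7235)(0.4478) = 0.2137
|001⟩: (0.6596)(0.7235)(-0.4873 - 0.7497i) = (-0.2325 - 0.3578i)
|010⟩: (0.6596)(-0.5255 + 0.4477i)(0.4478) = (-0.1552 + 0.1322i)
|011⟩: (0.6596)(-0.5255 + 0.4477i)(-0.4873 - 0.7497i) = (0.3903 + 0.116i)
|100⟩: (0.7516)(0.7235)(0.4478) = 0.2435
|101⟩: (0.7516)(0.7235)(-0.4873 - 0.7497i) = (-0.265 - 0.4077i)
|110⟩: (0.7516)(-0.5255 + 0.4477i)(0.4478) = (-0.1769 + 0.1507i)
|111⟩: (0.7516)(-0.5255 + 0.4477i)(-0.4873 - 0.7497i) = (0.4447 + 0.1321i)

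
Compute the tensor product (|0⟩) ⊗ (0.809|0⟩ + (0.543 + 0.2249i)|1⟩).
0.809|00⟩ + (0.543 + 0.2249i)|01⟩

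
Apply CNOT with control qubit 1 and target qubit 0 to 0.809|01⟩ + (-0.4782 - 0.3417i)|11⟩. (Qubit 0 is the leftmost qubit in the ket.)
(-0.4782 - 0.3417i)|01⟩ + 0.809|11⟩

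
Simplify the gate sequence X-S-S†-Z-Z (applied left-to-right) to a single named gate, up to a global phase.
X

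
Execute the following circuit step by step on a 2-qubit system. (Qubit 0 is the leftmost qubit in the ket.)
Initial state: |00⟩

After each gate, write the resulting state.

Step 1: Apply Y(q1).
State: i|01⟩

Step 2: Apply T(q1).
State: (-1/√2 + (1/√2)i)|01⟩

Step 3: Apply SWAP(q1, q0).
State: (-1/√2 + (1/√2)i)|10⟩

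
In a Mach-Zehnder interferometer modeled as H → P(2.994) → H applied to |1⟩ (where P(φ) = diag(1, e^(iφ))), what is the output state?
(0.9946 - 0.07353i)|0⟩ + (0.005436 + 0.07353i)|1⟩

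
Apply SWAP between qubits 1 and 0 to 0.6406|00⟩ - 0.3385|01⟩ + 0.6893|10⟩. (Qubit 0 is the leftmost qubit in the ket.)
0.6406|00⟩ + 0.6893|01⟩ - 0.3385|10⟩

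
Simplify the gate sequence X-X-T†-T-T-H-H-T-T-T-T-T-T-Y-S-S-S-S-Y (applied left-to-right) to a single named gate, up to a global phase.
T†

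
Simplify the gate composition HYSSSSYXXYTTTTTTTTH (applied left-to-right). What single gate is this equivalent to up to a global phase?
Y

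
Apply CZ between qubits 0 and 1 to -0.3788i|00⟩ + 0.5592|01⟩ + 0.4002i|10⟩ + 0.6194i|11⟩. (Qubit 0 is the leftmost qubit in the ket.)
-0.3788i|00⟩ + 0.5592|01⟩ + 0.4002i|10⟩ - 0.6194i|11⟩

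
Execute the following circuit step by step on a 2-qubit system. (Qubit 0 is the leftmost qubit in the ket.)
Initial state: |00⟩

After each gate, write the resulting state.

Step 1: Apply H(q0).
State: 1/√2|00⟩ + 1/√2|10⟩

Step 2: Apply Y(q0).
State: -(1/√2)i|00⟩ + (1/√2)i|10⟩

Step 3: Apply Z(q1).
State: -(1/√2)i|00⟩ + (1/√2)i|10⟩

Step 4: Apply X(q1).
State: -(1/√2)i|01⟩ + (1/√2)i|11⟩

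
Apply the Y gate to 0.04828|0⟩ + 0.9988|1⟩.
-0.9988i|0⟩ + 0.04828i|1⟩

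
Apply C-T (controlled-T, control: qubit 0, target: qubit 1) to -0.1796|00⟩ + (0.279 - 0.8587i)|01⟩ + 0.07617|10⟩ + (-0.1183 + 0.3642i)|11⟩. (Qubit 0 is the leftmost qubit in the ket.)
-0.1796|00⟩ + (0.279 - 0.8587i)|01⟩ + 0.07617|10⟩ + (-0.3412 + 0.1739i)|11⟩

C-T leaves the control-|0⟩ kets |00⟩, |01⟩ unchanged and applies T to qubit 1 on the control-|1⟩ pair (|10⟩, |11⟩).
T = [[1, 0], [0, (1/√2 + (1/√2)i)]].
With a = amp(|10⟩) = 0.07617 and b = amp(|11⟩) = (-0.1183 + 0.3642i):
new amp(|10⟩) = (1)·a = 0.07617
new amp(|11⟩) = (1/√2 + (1/√2)i)·b = (-0.3412 + 0.1739i)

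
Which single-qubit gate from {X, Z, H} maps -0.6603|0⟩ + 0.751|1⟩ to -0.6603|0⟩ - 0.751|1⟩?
Z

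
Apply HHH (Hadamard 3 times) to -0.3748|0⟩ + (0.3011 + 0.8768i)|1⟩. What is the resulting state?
(-0.05211 + 0.62i)|0⟩ + (-0.4779 - 0.62i)|1⟩

H² = I, so H^3 = H: a single Hadamard. With (a, b) = (-0.3748, (0.3011 + 0.8768i)), H gives ((a + b)/√2, (a − b)/√2) = ((-0.05211 + 0.62i), (-0.4779 - 0.62i)).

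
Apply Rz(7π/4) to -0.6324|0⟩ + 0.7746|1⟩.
(0.5843 + 0.242i)|0⟩ + (-0.7156 + 0.2964i)|1⟩

Rz(7π/4) = [[e^(−iθ/2), 0], [0, e^(iθ/2)]] with e^(±iθ/2) = cos(θ/2) ± i·sin(θ/2); θ = 7π/4, cos(θ/2) ≈ -0.92388, sin(θ/2) ≈ 0.382683.
With a = amp(|0⟩) = -0.6324 and b = amp(|1⟩) = 0.7746:
new amp(|0⟩) = (-0.92388 - 0.382683i)·a = (0.5843 + 0.242i)
new amp(|1⟩) = (-0.92388 + 0.382683i)·b = (-0.7156 + 0.2964i)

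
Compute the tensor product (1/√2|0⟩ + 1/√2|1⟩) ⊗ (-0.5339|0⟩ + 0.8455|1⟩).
-0.3775|00⟩ + 0.5979|01⟩ - 0.3775|10⟩ + 0.5979|11⟩

amp(|b₁b₂…⟩) = product of the factor amplitudes for bits b₁, b₂, …; only kets whose every factor amplitude is nonzero survive.
|00⟩: (1/√2)(-0.5339) = -0.3775
|01⟩: (1/√2)(0.8455) = 0.5979
|10⟩: (1/√2)(-0.5339) = -0.3775
|11⟩: (1/√2)(0.8455) = 0.5979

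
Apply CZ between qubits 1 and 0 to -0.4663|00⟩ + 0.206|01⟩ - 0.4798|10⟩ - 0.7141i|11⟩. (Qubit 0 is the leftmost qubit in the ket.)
-0.4663|00⟩ + 0.206|01⟩ - 0.4798|10⟩ + 0.7141i|11⟩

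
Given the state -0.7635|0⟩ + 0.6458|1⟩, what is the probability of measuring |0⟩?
0.5829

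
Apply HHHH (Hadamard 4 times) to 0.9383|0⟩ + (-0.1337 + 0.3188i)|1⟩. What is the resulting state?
0.9383|0⟩ + (-0.1337 + 0.3188i)|1⟩

H² = I, so an even number of Hadamards cancels: H^4 = I and the state is unchanged.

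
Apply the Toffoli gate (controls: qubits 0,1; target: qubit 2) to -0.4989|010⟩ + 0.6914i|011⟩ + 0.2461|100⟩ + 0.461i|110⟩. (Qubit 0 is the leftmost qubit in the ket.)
-0.4989|010⟩ + 0.6914i|011⟩ + 0.2461|100⟩ + 0.461i|111⟩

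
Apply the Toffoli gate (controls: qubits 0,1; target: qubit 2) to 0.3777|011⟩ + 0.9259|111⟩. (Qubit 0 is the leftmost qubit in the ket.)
0.3777|011⟩ + 0.9259|110⟩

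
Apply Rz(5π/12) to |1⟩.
(0.7934 + 0.6088i)|1⟩

Rz(5π/12) = [[e^(−iθ/2), 0], [0, e^(iθ/2)]] with e^(±iθ/2) = cos(θ/2) ± i·sin(θ/2); θ = 5π/12, cos(θ/2) ≈ 0.793353, sin(θ/2) ≈ 0.608761.
With a = amp(|0⟩) = 0 and b = amp(|1⟩) = 1:
new amp(|0⟩) = (0.793353 - 0.608761i)·a = 0
new amp(|1⟩) = (0.793353 + 0.608761i)·b = (0.7934 + 0.6088i)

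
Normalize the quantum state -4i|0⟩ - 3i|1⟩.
-0.8i|0⟩ - 0.6i|1⟩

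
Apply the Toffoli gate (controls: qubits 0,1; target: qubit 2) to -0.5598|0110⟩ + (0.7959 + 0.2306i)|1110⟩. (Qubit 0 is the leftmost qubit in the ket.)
-0.5598|0110⟩ + (0.7959 + 0.2306i)|1100⟩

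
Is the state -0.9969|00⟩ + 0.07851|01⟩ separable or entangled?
Separable

Writing the state as a|00⟩ + b|01⟩ + c|10⟩ + d|11⟩, it is a product state iff ad − bc = 0.
Here (a, b, c, d) = (-0.9969, 0.07851, 0, 0): ad − bc = (-0.9969)(0) − (0.07851)(0) = 0, so the state is separable.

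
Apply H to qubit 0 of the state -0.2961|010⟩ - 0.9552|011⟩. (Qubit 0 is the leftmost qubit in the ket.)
-0.2094|010⟩ - 0.6754|011⟩ - 0.2094|110⟩ - 0.6754|111⟩

H on qubit 0 mixes each pair of kets that differ only in qubit 0: amplitudes (a, b) of (|…0…⟩, |…1…⟩) become ((a + b)/√2, (a − b)/√2). Kets absent from the input have amplitude 0.
(|010⟩, |110⟩): (a, b) = (-0.2961, 0) → (-0.2094, -0.2094)
(|011⟩, |111⟩): (a, b) = (-0.9552, 0) → (-0.6754, -0.6754)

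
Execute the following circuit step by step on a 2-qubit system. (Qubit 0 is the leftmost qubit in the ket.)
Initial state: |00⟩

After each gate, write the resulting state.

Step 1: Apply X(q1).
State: |01⟩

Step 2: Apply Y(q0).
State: i|11⟩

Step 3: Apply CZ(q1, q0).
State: -i|11⟩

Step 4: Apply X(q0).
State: -i|01⟩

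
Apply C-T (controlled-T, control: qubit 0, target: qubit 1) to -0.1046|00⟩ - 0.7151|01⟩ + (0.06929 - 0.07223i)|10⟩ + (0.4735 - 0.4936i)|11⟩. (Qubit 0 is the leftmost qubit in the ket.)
-0.1046|00⟩ - 0.7151|01⟩ + (0.06929 - 0.07223i)|10⟩ + (0.6838 - 0.01421i)|11⟩

C-T leaves the control-|0⟩ kets |00⟩, |01⟩ unchanged and applies T to qubit 1 on the control-|1⟩ pair (|10⟩, |11⟩).
T = [[1, 0], [0, (1/√2 + (1/√2)i)]].
With a = amp(|10⟩) = (0.06929 - 0.07223i) and b = amp(|11⟩) = (0.4735 - 0.4936i):
new amp(|10⟩) = (1)·a = (0.06929 - 0.07223i)
new amp(|11⟩) = (1/√2 + (1/√2)i)·b = (0.6838 - 0.01421i)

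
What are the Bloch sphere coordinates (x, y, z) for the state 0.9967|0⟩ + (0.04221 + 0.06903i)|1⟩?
(0.08414, 0.1376, 0.9869)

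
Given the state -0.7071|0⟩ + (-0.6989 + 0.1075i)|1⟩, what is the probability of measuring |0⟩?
0.5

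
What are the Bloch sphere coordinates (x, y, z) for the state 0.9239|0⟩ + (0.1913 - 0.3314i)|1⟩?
(0.3535, -0.6124, 0.7072)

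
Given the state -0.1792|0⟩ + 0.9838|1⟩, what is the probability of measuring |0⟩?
0.03211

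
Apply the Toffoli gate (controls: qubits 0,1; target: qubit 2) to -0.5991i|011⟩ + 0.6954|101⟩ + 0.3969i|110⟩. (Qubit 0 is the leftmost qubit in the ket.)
-0.5991i|011⟩ + 0.6954|101⟩ + 0.3969i|111⟩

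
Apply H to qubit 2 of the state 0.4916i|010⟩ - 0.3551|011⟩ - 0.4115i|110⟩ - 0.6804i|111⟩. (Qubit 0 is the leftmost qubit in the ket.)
(-0.2511 + 0.3476i)|010⟩ + (0.2511 + 0.3476i)|011⟩ - 0.7721i|110⟩ + 0.1901i|111⟩

H on qubit 2 mixes each pair of kets that differ only in qubit 2: amplitudes (a, b) of (|…0…⟩, |…1…⟩) become ((a + b)/√2, (a − b)/√2). Kets absent from the input have amplitude 0.
(|010⟩, |011⟩): (a, b) = (0.4916i, -0.3551) → ((-0.2511 + 0.3476i), (0.2511 + 0.3476i))
(|110⟩, |111⟩): (a, b) = (-0.4115i, -0.6804i) → (-0.7721i, 0.1901i)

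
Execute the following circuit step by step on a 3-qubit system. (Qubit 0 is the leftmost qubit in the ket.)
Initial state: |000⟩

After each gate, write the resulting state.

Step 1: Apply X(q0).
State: |100⟩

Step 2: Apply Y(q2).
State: i|101⟩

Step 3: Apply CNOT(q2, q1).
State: i|111⟩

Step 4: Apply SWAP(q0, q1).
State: i|111⟩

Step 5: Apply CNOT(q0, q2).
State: i|110⟩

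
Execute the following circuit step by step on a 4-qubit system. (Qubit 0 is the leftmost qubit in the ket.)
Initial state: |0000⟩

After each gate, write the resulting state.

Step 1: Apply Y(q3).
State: i|0001⟩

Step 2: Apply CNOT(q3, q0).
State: i|1001⟩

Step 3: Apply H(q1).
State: (1/√2)i|1001⟩ + (1/√2)i|1101⟩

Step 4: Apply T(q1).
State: (1/√2)i|1001⟩ + (-1/2 + (1/2)i)|1101⟩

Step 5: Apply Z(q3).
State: -(1/√2)i|1001⟩ + (1/2 - (1/2)i)|1101⟩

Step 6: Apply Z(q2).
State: -(1/√2)i|1001⟩ + (1/2 - (1/2)i)|1101⟩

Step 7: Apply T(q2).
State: -(1/√2)i|1001⟩ + (1/2 - (1/2)i)|1101⟩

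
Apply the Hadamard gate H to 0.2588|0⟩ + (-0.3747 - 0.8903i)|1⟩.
(-0.08195 - 0.6295i)|0⟩ + (0.448 + 0.6295i)|1⟩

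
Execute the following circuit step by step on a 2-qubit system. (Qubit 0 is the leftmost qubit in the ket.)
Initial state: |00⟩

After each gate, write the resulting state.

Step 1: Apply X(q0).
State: |10⟩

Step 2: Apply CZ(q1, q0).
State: |10⟩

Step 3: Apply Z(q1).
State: |10⟩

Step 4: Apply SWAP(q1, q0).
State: |01⟩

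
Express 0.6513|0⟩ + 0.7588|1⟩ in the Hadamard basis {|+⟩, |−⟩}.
0.9971|+⟩ - 0.07601|−⟩

With |ψ⟩ = α|0⟩ + β|1⟩, the Hadamard-basis coefficients are ⟨+|ψ⟩ = (α + β)/√2 and ⟨−|ψ⟩ = (α − β)/√2.
Here α = 0.6513, β = 0.7588: (α + β)/√2 = 0.9971, (α − β)/√2 = -0.07601.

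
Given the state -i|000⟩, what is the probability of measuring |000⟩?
1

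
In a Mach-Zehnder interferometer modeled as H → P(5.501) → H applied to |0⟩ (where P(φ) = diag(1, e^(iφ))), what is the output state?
(0.8547 - 0.3524i)|0⟩ + (0.1453 + 0.3524i)|1⟩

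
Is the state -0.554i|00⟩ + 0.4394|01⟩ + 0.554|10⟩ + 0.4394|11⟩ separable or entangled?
Entangled

Writing the state as a|00⟩ + b|01⟩ + c|10⟩ + d|11⟩, it is a product state iff ad − bc = 0.
Here (a, b, c, d) = (-0.554i, 0.4394, 0.554, 0.4394): ad − bc = (-0.554i)(0.4394) − (0.4394)(0.554) = (-0.2434 - 0.2434i) ≠ 0, so the state is entangled.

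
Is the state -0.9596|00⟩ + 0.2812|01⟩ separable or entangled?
Separable

Writing the state as a|00⟩ + b|01⟩ + c|10⟩ + d|11⟩, it is a product state iff ad − bc = 0.
Here (a, b, c, d) = (-0.9596, 0.2812, 0, 0): ad − bc = (-0.9596)(0) − (0.2812)(0) = 0, so the state is separable.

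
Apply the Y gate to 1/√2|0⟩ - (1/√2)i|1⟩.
-1/√2|0⟩ + (1/√2)i|1⟩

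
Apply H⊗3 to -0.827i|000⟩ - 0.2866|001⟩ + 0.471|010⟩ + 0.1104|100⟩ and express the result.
(0.1042 - 0.2924i)|000⟩ + (0.3069 - 0.2924i)|001⟩ + (-0.2288 - 0.2924i)|010⟩ + (-0.02616 - 0.2924i)|011⟩ + (0.02616 - 0.2924i)|100⟩ + (0.2288 - 0.2924i)|101⟩ + (-0.3069 - 0.2924i)|110⟩ + (-0.1042 - 0.2924i)|111⟩

H⊗3 gives amp(|y⟩) = (1/2√2) Σ_x (−1)^(x·y) amp(|x⟩), where x·y is the number of positions in which both x and y have a 1.
|000⟩: (-0.827i - 0.2866 + 0.471 + 0.1104)/(2√2) = (0.1042 - 0.2924i)
|001⟩: (-0.827i + 0.2866 + 0.471 + 0.1104)/(2√2) = (0.3069 - 0.2924i)
|010⟩: (-0.827i - 0.2866 - 0.471 + 0.1104)/(2√2) = (-0.2288 - 0.2924i)
|011⟩: (-0.827i + 0.2866 - 0.471 + 0.1104)/(2√2) = (-0.02616 - 0.2924i)
|100⟩: (-0.827i - 0.2866 + 0.471 - 0.1104)/(2√2) = (0.02616 - 0.2924i)
|101⟩: (-0.827i + 0.2866 + 0.471 - 0.1104)/(2√2) = (0.2288 - 0.2924i)
|110⟩: (-0.827i - 0.2866 - 0.471 - 0.1104)/(2√2) = (-0.3069 - 0.2924i)
|111⟩: (-0.827i + 0.2866 - 0.471 - 0.1104)/(2√2) = (-0.1042 - 0.2924i)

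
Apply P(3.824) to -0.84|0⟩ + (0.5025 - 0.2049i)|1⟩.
-0.84|0⟩ + (-0.5192 - 0.1579i)|1⟩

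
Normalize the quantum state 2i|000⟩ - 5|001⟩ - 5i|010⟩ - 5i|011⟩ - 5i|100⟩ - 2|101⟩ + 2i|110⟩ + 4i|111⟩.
0.1768i|000⟩ - 0.4419|001⟩ - 0.4419i|010⟩ - 0.4419i|011⟩ - 0.4419i|100⟩ - 0.1768|101⟩ + 0.1768i|110⟩ + (1/√8)i|111⟩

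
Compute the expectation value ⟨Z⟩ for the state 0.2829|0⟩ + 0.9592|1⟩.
-0.84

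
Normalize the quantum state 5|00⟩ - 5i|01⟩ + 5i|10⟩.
1/√3|00⟩ - (1/√3)i|01⟩ + (1/√3)i|10⟩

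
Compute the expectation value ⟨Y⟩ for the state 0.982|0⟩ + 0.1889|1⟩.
0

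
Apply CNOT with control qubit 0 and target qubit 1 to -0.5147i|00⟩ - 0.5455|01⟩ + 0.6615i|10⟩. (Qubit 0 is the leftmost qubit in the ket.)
-0.5147i|00⟩ - 0.5455|01⟩ + 0.6615i|11⟩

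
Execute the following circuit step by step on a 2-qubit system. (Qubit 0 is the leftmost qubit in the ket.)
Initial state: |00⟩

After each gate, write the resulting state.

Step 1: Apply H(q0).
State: 1/√2|00⟩ + 1/√2|10⟩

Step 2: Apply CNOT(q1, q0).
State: 1/√2|00⟩ + 1/√2|10⟩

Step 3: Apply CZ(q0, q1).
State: 1/√2|00⟩ + 1/√2|10⟩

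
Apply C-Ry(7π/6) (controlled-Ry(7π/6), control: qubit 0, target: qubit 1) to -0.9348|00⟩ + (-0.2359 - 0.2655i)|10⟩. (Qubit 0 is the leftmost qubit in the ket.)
-0.9348|00⟩ + (0.06106 + 0.06872i)|10⟩ + (-0.2279 - 0.2565i)|11⟩

C-Ry(7π/6) leaves the control-|0⟩ kets |00⟩, |01⟩ unchanged and applies Ry(7π/6) to qubit 1 on the control-|1⟩ pair (|10⟩, |11⟩).
Ry(7π/6) = [[cos(θ/2), −sin(θ/2)], [sin(θ/2), cos(θ/2)]]; θ = 7π/6, cos(θ/2) ≈ -0.258819, sin(θ/2) ≈ 0.965926.
With a = amp(|10⟩) = (-0.2359 - 0.2655i) and b = amp(|11⟩) = 0:
new amp(|10⟩) = (-0.258819)·a + (-0.965926)·b = (0.06106 + 0.06872i)
new amp(|11⟩) = (0.965926)·a + (-0.258819)·b = (-0.2279 - 0.2565i)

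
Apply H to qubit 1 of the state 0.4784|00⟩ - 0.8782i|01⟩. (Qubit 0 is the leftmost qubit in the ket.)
(0.3383 - 0.621i)|00⟩ + (0.3383 + 0.621i)|01⟩

H on qubit 1 mixes each pair of kets that differ only in qubit 1: amplitudes (a, b) of (|…0…⟩, |…1…⟩) become ((a + b)/√2, (a − b)/√2). Kets absent from the input have amplitude 0.
(|00⟩, |01⟩): (a, b) = (0.4784, -0.8782i) → ((0.3383 - 0.621i), (0.3383 + 0.621i))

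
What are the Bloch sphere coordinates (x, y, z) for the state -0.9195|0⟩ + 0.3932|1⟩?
(-0.7231, 0, 0.6909)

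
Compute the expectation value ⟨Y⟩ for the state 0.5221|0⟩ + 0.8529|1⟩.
0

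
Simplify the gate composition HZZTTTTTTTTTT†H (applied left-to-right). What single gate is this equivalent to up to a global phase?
I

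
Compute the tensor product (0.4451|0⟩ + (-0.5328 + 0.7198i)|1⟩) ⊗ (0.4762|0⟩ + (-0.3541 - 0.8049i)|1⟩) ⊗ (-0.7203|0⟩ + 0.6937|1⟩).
-0.1527|000⟩ + 0.147|001⟩ + (0.1135 + 0.2581i)|010⟩ + (-0.1093 - 0.2485i)|011⟩ + (0.1828 - 0.2469i)|100⟩ + (-0.176 + 0.2378i)|101⟩ + (-0.5532 - 0.1253i)|110⟩ + (0.5328 + 0.1207i)|111⟩

amp(|b₁b₂…⟩) = product of the factor amplitudes for bits b₁, b₂, …; only kets whose every factor amplitude is nonzero survive.
|000⟩: (0.4451)(0.4762)(-0.7203) = -0.1527
|001⟩: (0.4451)(0.4762)(0.6937) = 0.147
|010⟩: (0.4451)(-0.3541 - 0.8049i)(-0.7203) = (0.1135 + 0.2581i)
|011⟩: (0.4451)(-0.3541 - 0.8049i)(0.6937) = (-0.1093 - 0.2485i)
|100⟩: (-0.5328 + 0.7198i)(0.4762)(-0.7203) = (0.1828 - 0.2469i)
|101⟩: (-0.5328 + 0.7198i)(0.4762)(0.6937) = (-0.176 + 0.2378i)
|110⟩: (-0.5328 + 0.7198i)(-0.3541 - 0.8049i)(-0.7203) = (-0.5532 - 0.1253i)
|111⟩: (-0.5328 + 0.7198i)(-0.3541 - 0.8049i)(0.6937) = (0.5328 + 0.1207i)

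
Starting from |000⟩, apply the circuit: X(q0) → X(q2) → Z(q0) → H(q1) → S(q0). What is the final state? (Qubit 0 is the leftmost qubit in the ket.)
-(1/√2)i|101⟩ - (1/√2)i|111⟩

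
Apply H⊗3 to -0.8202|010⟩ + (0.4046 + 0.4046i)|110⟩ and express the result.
(-0.1469 + 0.143i)|000⟩ + (-0.1469 + 0.143i)|001⟩ + (0.1469 - 0.143i)|010⟩ + (0.1469 - 0.143i)|011⟩ + (-0.433 - 0.143i)|100⟩ + (-0.433 - 0.143i)|101⟩ + (0.433 + 0.143i)|110⟩ + (0.433 + 0.143i)|111⟩

H⊗3 gives amp(|y⟩) = (1/2√2) Σ_x (−1)^(x·y) amp(|x⟩), where x·y is the number of positions in which both x and y have a 1.
|000⟩: (-0.8202 + (0.4046 + 0.4046i))/(2√2) = (-0.1469 + 0.143i)
|001⟩: (-0.8202 + (0.4046 + 0.4046i))/(2√2) = (-0.1469 + 0.143i)
|010⟩: (0.8202 - (0.4046 + 0.4046i))/(2√2) = (0.1469 - 0.143i)
|011⟩: (0.8202 - (0.4046 + 0.4046i))/(2√2) = (0.1469 - 0.143i)
|100⟩: (-0.8202 - (0.4046 + 0.4046i))/(2√2) = (-0.433 - 0.143i)
|101⟩: (-0.8202 - (0.4046 + 0.4046i))/(2√2) = (-0.433 - 0.143i)
|110⟩: (0.8202 + (0.4046 + 0.4046i))/(2√2) = (0.433 + 0.143i)
|111⟩: (0.8202 + (0.4046 + 0.4046i))/(2√2) = (0.433 + 0.143i)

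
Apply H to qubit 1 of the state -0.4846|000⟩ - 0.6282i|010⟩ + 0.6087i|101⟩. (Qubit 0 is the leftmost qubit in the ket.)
(-0.3427 - 0.4442i)|000⟩ + (-0.3427 + 0.4442i)|010⟩ + 0.4304i|101⟩ + 0.4304i|111⟩

H on qubit 1 mixes each pair of kets that differ only in qubit 1: amplitudes (a, b) of (|…0…⟩, |…1…⟩) become ((a + b)/√2, (a − b)/√2). Kets absent from the input have amplitude 0.
(|000⟩, |010⟩): (a, b) = (-0.4846, -0.6282i) → ((-0.3427 - 0.4442i), (-0.3427 + 0.4442i))
(|101⟩, |111⟩): (a, b) = (0.6087i, 0) → (0.4304i, 0.4304i)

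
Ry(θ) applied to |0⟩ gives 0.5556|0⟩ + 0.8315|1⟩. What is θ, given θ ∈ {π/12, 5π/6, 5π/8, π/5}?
5π/8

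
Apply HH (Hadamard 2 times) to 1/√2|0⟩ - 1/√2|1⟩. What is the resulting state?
1/√2|0⟩ - 1/√2|1⟩

H² = I, so an even number of Hadamards cancels: H^2 = I and the state is unchanged.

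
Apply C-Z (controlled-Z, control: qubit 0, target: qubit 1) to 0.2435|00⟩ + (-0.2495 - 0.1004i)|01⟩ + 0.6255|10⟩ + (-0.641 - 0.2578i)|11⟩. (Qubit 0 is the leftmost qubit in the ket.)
0.2435|00⟩ + (-0.2495 - 0.1004i)|01⟩ + 0.6255|10⟩ + (0.641 + 0.2578i)|11⟩

C-Z leaves the control-|0⟩ kets |00⟩, |01⟩ unchanged and applies Z to qubit 1 on the control-|1⟩ pair (|10⟩, |11⟩).
Z = [[1, 0], [0, -1]].
With a = amp(|10⟩) = 0.6255 and b = amp(|11⟩) = (-0.641 - 0.2578i):
new amp(|10⟩) = (1)·a = 0.6255
new amp(|11⟩) = (-1)·b = (0.641 + 0.2578i)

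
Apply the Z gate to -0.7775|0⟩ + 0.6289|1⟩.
-0.7775|0⟩ - 0.6289|1⟩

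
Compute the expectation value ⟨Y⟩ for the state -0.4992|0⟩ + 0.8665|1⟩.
0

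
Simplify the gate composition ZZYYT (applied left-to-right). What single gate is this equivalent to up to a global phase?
T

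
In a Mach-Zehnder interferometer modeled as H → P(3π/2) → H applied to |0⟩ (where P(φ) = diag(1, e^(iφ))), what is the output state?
(1/2 - (1/2)i)|0⟩ + (1/2 + (1/2)i)|1⟩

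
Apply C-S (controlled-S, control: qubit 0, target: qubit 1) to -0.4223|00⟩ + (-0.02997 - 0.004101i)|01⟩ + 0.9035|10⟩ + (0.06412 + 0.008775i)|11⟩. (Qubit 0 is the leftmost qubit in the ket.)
-0.4223|00⟩ + (-0.02997 - 0.004101i)|01⟩ + 0.9035|10⟩ + (-0.008775 + 0.06412i)|11⟩

C-S leaves the control-|0⟩ kets |00⟩, |01⟩ unchanged and applies S to qubit 1 on the control-|1⟩ pair (|10⟩, |11⟩).
S = [[1, 0], [0, i]].
With a = amp(|10⟩) = 0.9035 and b = amp(|11⟩) = (0.06412 + 0.008775i):
new amp(|10⟩) = (1)·a = 0.9035
new amp(|11⟩) = (i)·b = (-0.008775 + 0.06412i)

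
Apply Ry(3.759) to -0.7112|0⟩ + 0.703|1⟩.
-0.4537|0⟩ - 0.8912|1⟩

Ry(3.759) = [[cos(θ/2), −sin(θ/2)], [sin(θ/2), cos(θ/2)]]; θ = 3.759, cos(θ/2) ≈ -0.303824, sin(θ/2) ≈ 0.952728.
With a = amp(|0⟩) = -0.7112 and b = amp(|1⟩) = 0.703:
new amp(|0⟩) = (-0.303824)·a + (-0.952728)·b = -0.4537
new amp(|1⟩) = (0.952728)·a + (-0.303824)·b = -0.8912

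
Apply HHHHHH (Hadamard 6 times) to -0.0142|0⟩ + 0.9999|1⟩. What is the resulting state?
-0.0142|0⟩ + 0.9999|1⟩

H² = I, so an even number of Hadamards cancels: H^6 = I and the state is unchanged.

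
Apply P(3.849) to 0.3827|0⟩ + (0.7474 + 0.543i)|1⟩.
0.3827|0⟩ + (-0.2152 - 0.8984i)|1⟩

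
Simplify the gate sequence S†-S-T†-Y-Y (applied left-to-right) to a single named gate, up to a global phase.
T†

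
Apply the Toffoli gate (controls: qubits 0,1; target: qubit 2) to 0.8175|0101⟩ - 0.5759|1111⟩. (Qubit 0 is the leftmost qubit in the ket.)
0.8175|0101⟩ - 0.5759|1101⟩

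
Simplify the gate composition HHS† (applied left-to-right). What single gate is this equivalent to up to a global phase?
S†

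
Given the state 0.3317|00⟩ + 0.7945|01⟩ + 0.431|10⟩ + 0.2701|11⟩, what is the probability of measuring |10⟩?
0.1858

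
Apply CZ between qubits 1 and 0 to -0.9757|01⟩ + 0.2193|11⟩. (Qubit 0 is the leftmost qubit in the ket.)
-0.9757|01⟩ - 0.2193|11⟩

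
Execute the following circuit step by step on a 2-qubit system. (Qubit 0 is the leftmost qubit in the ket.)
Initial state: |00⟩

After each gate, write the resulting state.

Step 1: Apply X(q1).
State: |01⟩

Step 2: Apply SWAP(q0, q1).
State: |10⟩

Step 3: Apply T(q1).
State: |10⟩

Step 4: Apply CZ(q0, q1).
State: |10⟩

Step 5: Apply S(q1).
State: |10⟩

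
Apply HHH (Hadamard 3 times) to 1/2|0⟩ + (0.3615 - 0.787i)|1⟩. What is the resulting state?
(0.6092 - 0.5565i)|0⟩ + (0.09793 + 0.5565i)|1⟩

H² = I, so H^3 = H: a single Hadamard. With (a, b) = (1/2, (0.3615 - 0.787i)), H gives ((a + b)/√2, (a − b)/√2) = ((0.6092 - 0.5565i), (0.09793 + 0.5565i)).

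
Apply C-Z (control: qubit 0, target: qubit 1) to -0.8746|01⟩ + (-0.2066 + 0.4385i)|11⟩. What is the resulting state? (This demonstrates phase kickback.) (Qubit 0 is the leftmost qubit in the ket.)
-0.8746|01⟩ + (0.2066 - 0.4385i)|11⟩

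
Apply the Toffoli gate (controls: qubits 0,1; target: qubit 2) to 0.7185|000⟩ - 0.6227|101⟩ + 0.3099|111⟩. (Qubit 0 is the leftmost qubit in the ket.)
0.7185|000⟩ - 0.6227|101⟩ + 0.3099|110⟩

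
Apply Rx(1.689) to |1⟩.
-0.7476i|0⟩ + 0.6641|1⟩

Rx(1.689) = [[cos(θ/2), −i·sin(θ/2)], [−i·sin(θ/2), cos(θ/2)]]; θ = 1.689, cos(θ/2) ≈ 0.664105, sin(θ/2) ≈ 0.747639.
With a = amp(|0⟩) = 0 and b = amp(|1⟩) = 1:
new amp(|0⟩) = (0.664105)·a + (-0.747639i)·b = -0.7476i
new amp(|1⟩) = (-0.747639i)·a + (0.664105)·b = 0.6641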